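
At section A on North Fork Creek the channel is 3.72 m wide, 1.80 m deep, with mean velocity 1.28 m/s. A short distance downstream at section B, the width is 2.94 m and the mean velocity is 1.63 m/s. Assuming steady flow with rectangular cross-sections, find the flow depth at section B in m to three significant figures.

Q = A₁V₁ = (3.72×1.80) × 1.28 = 8.571 m³/s
d₂ = Q/(b₂ V₂) = 8.571/(2.94×1.63) = 1.789 m

1.79 m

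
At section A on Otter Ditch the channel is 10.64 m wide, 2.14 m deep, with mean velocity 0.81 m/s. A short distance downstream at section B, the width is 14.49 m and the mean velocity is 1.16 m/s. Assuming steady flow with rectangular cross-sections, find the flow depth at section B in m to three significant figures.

1.10 m

Q = A₁V₁ = (10.64×2.14) × 0.81 = 18.44 m³/s
d₂ = Q/(b₂ V₂) = 18.44/(14.49×1.16) = 1.097 m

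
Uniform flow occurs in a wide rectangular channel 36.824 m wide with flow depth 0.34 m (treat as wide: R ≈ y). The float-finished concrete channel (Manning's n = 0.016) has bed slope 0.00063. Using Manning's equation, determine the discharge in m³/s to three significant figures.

9.57 m³/s

A = b·y = 36.824 × 0.34 = 12.52 m²
Wide channel: R ≈ y = 0.34 m
Q = (1/n)·A·R^(2/3)·S^(1/2) = (1/0.016) × 12.52 × 0.3400^(2/3) × 0.00063^(1/2) = 9.568 m³/s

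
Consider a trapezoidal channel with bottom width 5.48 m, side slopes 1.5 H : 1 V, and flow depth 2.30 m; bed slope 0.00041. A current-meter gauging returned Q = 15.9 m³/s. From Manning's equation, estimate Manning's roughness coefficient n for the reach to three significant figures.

0.0341

A = (b + z·y)·y = (5.48 + 1.5×2.30)×2.30 = 20.54 m²
P = b + 2y√(1+z²) = 5.48 + 2×2.30×√(1+1.5²) = 13.77 m
R = A/P = 20.54/13.77 = 1.491 m
n = (1/Q)·A·R^(2/3)·S^(1/2) = (1/15.9) × 20.54 × 1.305 × 0.02025 = 0.03414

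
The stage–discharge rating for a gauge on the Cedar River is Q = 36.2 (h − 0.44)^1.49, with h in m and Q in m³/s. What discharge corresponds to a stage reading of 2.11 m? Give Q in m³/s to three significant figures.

77.7 m³/s

Q = 36.2 × (2.11 − 0.44)^1.49 = 36.2 × 1.67^1.49 = 77.72 m³/s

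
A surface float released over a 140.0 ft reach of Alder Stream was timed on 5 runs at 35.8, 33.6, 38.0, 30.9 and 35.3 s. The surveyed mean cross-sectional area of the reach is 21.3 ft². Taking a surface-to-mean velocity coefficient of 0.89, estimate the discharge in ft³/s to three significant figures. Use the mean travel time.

t̄ = (35.8 + 33.6 + 38.0 + 30.9 + 35.3) / 5 = 34.72 s
v_surface = L / t̄ = 140.0 / 34.72 = 4.032 ft/s
v_mean = 0.89 × 4.032 = 3.589 ft/s
Q = A × v_mean = 21.3 × 3.589 = 76.44 ft³/s

76.4 ft³/s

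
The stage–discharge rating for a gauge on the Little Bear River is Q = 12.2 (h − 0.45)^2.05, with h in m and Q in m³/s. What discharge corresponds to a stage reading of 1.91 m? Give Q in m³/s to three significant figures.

Q = 12.2 × (1.91 − 0.45)^2.05 = 12.2 × 1.46^2.05 = 26.50 m³/s

26.5 m³/s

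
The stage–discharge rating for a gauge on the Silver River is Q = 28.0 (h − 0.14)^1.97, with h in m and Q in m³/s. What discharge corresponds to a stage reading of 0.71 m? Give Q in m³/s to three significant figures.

9.25 m³/s

Q = 28.0 × (0.71 − 0.14)^1.97 = 28.0 × 0.57^1.97 = 9.252 m³/s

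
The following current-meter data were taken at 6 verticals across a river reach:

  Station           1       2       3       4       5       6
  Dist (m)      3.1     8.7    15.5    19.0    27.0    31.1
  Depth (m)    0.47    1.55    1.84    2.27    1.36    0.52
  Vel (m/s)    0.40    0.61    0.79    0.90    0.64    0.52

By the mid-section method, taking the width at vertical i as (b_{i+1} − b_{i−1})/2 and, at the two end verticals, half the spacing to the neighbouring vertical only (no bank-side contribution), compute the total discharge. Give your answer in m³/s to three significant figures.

31.4 m³/s

w_1 = (8.7 − 3.1)/2 = 2.8 m; q_1 = 0.40 × 0.47 × 2.8 = 0.5264 m³/s
w_2 = (15.5 − 3.1)/2 = 6.2 m; q_2 = 0.61 × 1.55 × 6.2 = 5.862 m³/s
w_3 = (19.0 − 8.7)/2 = 5.15 m; q_3 = 0.79 × 1.84 × 5.15 = 7.486 m³/s
w_4 = (27.0 − 15.5)/2 = 5.75 m; q_4 = 0.90 × 2.27 × 5.75 = 11.75 m³/s
w_5 = (31.1 − 19.0)/2 = 6.05 m; q_5 = 0.64 × 1.36 × 6.05 = 5.266 m³/s
w_6 = (31.1 − 27.0)/2 = 2.05 m; q_6 = 0.52 × 0.52 × 2.05 = 0.5543 m³/s
Q = Σ qᵢ = 31.44 m³/s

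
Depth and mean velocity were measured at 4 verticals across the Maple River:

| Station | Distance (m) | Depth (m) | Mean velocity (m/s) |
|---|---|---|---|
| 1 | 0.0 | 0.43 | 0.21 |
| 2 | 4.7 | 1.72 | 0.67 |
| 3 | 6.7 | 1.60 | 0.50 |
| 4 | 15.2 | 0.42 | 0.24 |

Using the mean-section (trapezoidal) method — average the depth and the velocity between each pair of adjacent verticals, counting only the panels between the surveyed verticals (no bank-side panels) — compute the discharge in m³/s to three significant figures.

Panel 1-2: Δb = 4.7 m, d̄ = (0.43+1.72)/2 = 1.075, v̄ = (0.21+0.67)/2 = 0.44 → q = 4.7×1.075×0.44 = 2.223 m³/s
Panel 2-3: Δb = 2 m, d̄ = (1.72+1.60)/2 = 1.66, v̄ = (0.67+0.50)/2 = 0.585 → q = 2×1.66×0.585 = 1.942 m³/s
Panel 3-4: Δb = 8.5 m, d̄ = (1.60+0.42)/2 = 1.01, v̄ = (0.50+0.24)/2 = 0.37 → q = 8.5×1.01×0.37 = 3.176 m³/s
Q = Σ q = 7.342 m³/s

7.34 m³/s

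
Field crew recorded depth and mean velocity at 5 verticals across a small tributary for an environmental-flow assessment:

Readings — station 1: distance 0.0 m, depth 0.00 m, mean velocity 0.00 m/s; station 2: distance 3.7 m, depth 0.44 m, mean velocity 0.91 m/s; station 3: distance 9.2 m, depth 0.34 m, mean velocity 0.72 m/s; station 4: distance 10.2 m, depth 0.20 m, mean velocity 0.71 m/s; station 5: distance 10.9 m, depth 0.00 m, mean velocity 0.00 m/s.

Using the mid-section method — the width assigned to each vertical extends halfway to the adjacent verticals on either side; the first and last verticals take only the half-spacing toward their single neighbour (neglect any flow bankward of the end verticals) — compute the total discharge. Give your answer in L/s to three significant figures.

2760 L/s

w_2 = (9.2 − 0.0)/2 = 4.6 m; q_2 = 0.91 × 0.44 × 4.6 = 1.842 m³/s
w_3 = (10.2 − 3.7)/2 = 3.25 m; q_3 = 0.72 × 0.34 × 3.25 = 0.7956 m³/s
w_4 = (10.9 − 9.2)/2 = 0.85 m; q_4 = 0.71 × 0.20 × 0.85 = 0.1207 m³/s
Stations 1, 5 contribute zero (depth or velocity is 0).
Q = Σ qᵢ = 2.758 m³/s
= 2.758 × 1000 = 2758 L/s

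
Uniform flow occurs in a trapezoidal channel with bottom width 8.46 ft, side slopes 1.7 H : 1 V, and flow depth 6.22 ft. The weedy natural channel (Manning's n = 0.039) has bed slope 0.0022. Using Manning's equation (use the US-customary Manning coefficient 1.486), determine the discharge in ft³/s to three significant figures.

A = (b + z·y)·y = (8.46 + 1.7×6.22)×6.22 = 118.4 ft²
P = b + 2y√(1+z²) = 8.46 + 2×6.22×√(1+1.7²) = 33.00 ft
R = A/P = 118.4/33.00 = 3.588 ft
Q = (1.486/n)·A·R^(2/3)·S^(1/2) = (1.486/0.039) × 118.4 × 3.588^(2/3) × 0.0022^(1/2) = 495.9 ft³/s

496 ft³/s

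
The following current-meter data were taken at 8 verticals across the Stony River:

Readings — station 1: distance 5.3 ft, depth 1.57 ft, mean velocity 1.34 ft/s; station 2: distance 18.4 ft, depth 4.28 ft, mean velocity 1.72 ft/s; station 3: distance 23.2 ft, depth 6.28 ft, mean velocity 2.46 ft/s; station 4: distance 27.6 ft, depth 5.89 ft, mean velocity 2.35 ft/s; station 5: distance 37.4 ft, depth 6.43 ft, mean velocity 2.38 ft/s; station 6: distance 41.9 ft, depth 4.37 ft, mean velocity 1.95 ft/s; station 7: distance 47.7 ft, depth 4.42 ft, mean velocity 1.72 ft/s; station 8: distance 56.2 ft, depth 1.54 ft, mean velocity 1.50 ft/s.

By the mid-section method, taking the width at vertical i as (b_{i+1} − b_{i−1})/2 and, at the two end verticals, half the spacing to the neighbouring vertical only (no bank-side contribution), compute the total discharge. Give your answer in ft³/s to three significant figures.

466 ft³/s

w_1 = (18.4 − 5.3)/2 = 6.55 ft; q_1 = 1.34 × 1.57 × 6.55 = 13.78 ft³/s
w_2 = (23.2 − 5.3)/2 = 8.95 ft; q_2 = 1.72 × 4.28 × 8.95 = 65.89 ft³/s
w_3 = (27.6 − 18.4)/2 = 4.6 ft; q_3 = 2.46 × 6.28 × 4.6 = 71.06 ft³/s
w_4 = (37.4 − 23.2)/2 = 7.1 ft; q_4 = 2.35 × 5.89 × 7.1 = 98.27 ft³/s
w_5 = (41.9 − 27.6)/2 = 7.15 ft; q_5 = 2.38 × 6.43 × 7.15 = 109.4 ft³/s
w_6 = (47.7 − 37.4)/2 = 5.15 ft; q_6 = 1.95 × 4.37 × 5.15 = 43.89 ft³/s
w_7 = (56.2 − 41.9)/2 = 7.15 ft; q_7 = 1.72 × 4.42 × 7.15 = 54.36 ft³/s
w_8 = (56.2 − 47.7)/2 = 4.25 ft; q_8 = 1.50 × 1.54 × 4.25 = 9.818 ft³/s
Q = Σ qᵢ = 466.5 ft³/s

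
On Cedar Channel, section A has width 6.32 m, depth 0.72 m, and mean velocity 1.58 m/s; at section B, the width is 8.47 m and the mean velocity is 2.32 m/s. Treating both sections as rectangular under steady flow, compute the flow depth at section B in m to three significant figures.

Q = A₁V₁ = (6.32×0.72) × 1.58 = 7.190 m³/s
d₂ = Q/(b₂ V₂) = 7.190/(8.47×2.32) = 0.3659 m

0.366 m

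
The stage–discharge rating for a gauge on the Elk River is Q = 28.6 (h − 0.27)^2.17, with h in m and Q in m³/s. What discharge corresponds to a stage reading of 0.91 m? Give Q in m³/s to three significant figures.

Q = 28.6 × (0.91 − 0.27)^2.17 = 28.6 × 0.64^2.17 = 10.86 m³/s

10.9 m³/s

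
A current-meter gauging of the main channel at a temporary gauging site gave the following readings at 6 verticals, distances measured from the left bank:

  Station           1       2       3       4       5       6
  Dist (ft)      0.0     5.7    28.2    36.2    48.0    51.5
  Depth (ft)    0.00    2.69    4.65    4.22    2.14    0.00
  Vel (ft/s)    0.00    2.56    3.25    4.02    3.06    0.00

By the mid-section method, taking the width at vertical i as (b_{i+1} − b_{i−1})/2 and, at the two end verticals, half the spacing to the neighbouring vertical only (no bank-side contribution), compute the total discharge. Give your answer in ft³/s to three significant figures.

546 ft³/s

w_2 = (28.2 − 0.0)/2 = 14.1 ft; q_2 = 2.56 × 2.69 × 14.1 = 97.10 ft³/s
w_3 = (36.2 − 5.7)/2 = 15.25 ft; q_3 = 3.25 × 4.65 × 15.25 = 230.5 ft³/s
w_4 = (48.0 − 28.2)/2 = 9.9 ft; q_4 = 4.02 × 4.22 × 9.9 = 167.9 ft³/s
w_5 = (51.5 − 36.2)/2 = 7.65 ft; q_5 = 3.06 × 2.14 × 7.65 = 50.10 ft³/s
Stations 1, 6 contribute zero (depth or velocity is 0).
Q = Σ qᵢ = 545.6 ft³/s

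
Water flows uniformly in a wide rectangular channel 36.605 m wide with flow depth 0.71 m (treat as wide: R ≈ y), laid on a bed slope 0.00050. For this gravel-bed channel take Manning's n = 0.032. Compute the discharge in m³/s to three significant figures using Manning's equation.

14.5 m³/s

A = b·y = 36.605 × 0.71 = 25.99 m²
Wide channel: R ≈ y = 0.71 m
Q = (1/n)·A·R^(2/3)·S^(1/2) = (1/0.032) × 25.99 × 0.7100^(2/3) × 0.00050^(1/2) = 14.45 m³/s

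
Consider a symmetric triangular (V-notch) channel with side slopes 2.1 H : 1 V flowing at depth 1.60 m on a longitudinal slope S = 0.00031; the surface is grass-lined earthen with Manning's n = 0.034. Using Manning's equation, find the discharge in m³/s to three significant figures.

A = z·y² = 2.1×1.60² = 5.376 m²
P = 2y√(1+z²) = 2×1.60×√(1+2.1²) = 7.443 m
R = A/P = 5.376/7.443 = 0.7223 m
Q = (1/n)·A·R^(2/3)·S^(1/2) = (1/0.034) × 5.376 × 0.7223^(2/3) × 0.00031^(1/2) = 2.241 m³/s

2.24 m³/s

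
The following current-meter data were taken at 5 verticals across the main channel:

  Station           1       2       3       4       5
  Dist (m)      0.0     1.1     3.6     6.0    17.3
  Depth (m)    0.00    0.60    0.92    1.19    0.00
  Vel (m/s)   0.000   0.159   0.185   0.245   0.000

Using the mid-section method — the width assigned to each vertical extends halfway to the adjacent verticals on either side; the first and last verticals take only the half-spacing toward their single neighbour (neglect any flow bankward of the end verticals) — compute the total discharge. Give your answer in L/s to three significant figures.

w_2 = (3.6 − 0.0)/2 = 1.8 m; q_2 = 0.159 × 0.60 × 1.8 = 0.1717 m³/s
w_3 = (6.0 − 1.1)/2 = 2.45 m; q_3 = 0.185 × 0.92 × 2.45 = 0.4170 m³/s
w_4 = (17.3 − 3.6)/2 = 6.85 m; q_4 = 0.245 × 1.19 × 6.85 = 1.997 m³/s
Stations 1, 5 contribute zero (depth or velocity is 0).
Q = Σ qᵢ = 2.586 m³/s
= 2.586 × 1000 = 2586 L/s

2590 L/s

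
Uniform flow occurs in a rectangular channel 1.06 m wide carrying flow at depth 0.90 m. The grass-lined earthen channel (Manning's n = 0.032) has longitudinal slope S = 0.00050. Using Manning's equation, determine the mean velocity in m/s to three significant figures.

0.336 m/s

A = b·y = 1.06 × 0.90 = 0.9540 m²
P = b + 2y = 1.06 + 2×0.90 = 2.860 m
R = A/P = 0.9540/2.860 = 0.3336 m
Q = (1/n)·A·R^(2/3)·S^(1/2) = (1/0.032) × 0.9540 × 0.3336^(2/3) × 0.00050^(1/2) = 0.3206 m³/s
V = Q/A = 0.3206/0.9540 = 0.3361 m/s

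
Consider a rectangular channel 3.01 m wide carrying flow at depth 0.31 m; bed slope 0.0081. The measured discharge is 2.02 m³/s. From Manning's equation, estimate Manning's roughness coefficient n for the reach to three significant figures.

0.0168

A = b·y = 3.01 × 0.31 = 0.9331 m²
P = b + 2y = 3.01 + 2×0.31 = 3.630 m
R = A/P = 0.9331/3.630 = 0.2571 m
n = (1/Q)·A·R^(2/3)·S^(1/2) = (1/2.02) × 0.9331 × 0.4043 × 0.09000 = 0.01681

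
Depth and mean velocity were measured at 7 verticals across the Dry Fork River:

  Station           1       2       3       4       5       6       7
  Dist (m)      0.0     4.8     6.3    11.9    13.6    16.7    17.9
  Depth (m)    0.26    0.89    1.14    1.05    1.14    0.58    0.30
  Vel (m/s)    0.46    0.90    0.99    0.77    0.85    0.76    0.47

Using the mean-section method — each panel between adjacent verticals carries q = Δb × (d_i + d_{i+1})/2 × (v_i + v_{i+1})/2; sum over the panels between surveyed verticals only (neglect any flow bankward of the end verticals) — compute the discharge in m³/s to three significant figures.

Panel 1-2: Δb = 4.8 m, d̄ = (0.26+0.89)/2 = 0.575, v̄ = (0.46+0.90)/2 = 0.68 → q = 4.8×0.575×0.68 = 1.877 m³/s
Panel 2-3: Δb = 1.5 m, d̄ = (0.89+1.14)/2 = 1.015, v̄ = (0.90+0.99)/2 = 0.945 → q = 1.5×1.015×0.945 = 1.439 m³/s
Panel 3-4: Δb = 5.6 m, d̄ = (1.14+1.05)/2 = 1.095, v̄ = (0.99+0.77)/2 = 0.88 → q = 5.6×1.095×0.88 = 5.396 m³/s
Panel 4-5: Δb = 1.7 m, d̄ = (1.05+1.14)/2 = 1.095, v̄ = (0.77+0.85)/2 = 0.81 → q = 1.7×1.095×0.81 = 1.508 m³/s
Panel 5-6: Δb = 3.1 m, d̄ = (1.14+0.58)/2 = 0.86, v̄ = (0.85+0.76)/2 = 0.805 → q = 3.1×0.86×0.805 = 2.146 m³/s
Panel 6-7: Δb = 1.2 m, d̄ = (0.58+0.30)/2 = 0.44, v̄ = (0.76+0.47)/2 = 0.615 → q = 1.2×0.44×0.615 = 0.3247 m³/s
Q = Σ q = 12.69 m³/s

12.7 m³/s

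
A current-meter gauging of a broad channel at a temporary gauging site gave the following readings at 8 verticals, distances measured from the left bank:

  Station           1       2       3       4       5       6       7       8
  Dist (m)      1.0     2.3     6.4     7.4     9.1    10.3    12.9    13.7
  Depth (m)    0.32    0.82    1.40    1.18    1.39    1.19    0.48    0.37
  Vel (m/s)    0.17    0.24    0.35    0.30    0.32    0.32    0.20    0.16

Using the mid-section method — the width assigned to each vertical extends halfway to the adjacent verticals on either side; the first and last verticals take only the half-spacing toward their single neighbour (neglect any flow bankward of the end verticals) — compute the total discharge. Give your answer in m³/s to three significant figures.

3.85 m³/s

w_1 = (2.3 − 1.0)/2 = 0.65 m; q_1 = 0.17 × 0.32 × 0.65 = 0.03536 m³/s
w_2 = (6.4 − 1.0)/2 = 2.7 m; q_2 = 0.24 × 0.82 × 2.7 = 0.5314 m³/s
w_3 = (7.4 − 2.3)/2 = 2.55 m; q_3 = 0.35 × 1.40 × 2.55 = 1.250 m³/s
w_4 = (9.1 − 6.4)/2 = 1.35 m; q_4 = 0.30 × 1.18 × 1.35 = 0.4779 m³/s
w_5 = (10.3 − 7.4)/2 = 1.45 m; q_5 = 0.32 × 1.39 × 1.45 = 0.6450 m³/s
w_6 = (12.9 − 9.1)/2 = 1.9 m; q_6 = 0.32 × 1.19 × 1.9 = 0.7235 m³/s
w_7 = (13.7 − 10.3)/2 = 1.7 m; q_7 = 0.20 × 0.48 × 1.7 = 0.1632 m³/s
w_8 = (13.7 − 12.9)/2 = 0.4 m; q_8 = 0.16 × 0.37 × 0.4 = 0.02368 m³/s
Q = Σ qᵢ = 3.849 m³/s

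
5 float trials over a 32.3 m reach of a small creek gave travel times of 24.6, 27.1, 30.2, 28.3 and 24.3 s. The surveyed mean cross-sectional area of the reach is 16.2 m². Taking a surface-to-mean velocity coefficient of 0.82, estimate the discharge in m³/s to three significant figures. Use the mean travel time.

t̄ = (24.6 + 27.1 + 30.2 + 28.3 + 24.3) / 5 = 26.9 s
v_surface = L / t̄ = 32.3 / 26.9 = 1.201 m/s
v_mean = 0.82 × 1.201 = 0.9846 m/s
Q = A × v_mean = 16.2 × 0.9846 = 15.95 m³/s

16.0 m³/s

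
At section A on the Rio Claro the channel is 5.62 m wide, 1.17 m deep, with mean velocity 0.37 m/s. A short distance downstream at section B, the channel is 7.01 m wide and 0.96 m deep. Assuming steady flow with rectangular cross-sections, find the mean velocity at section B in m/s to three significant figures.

Q = A₁V₁ = (5.62×1.17) × 0.37 = 2.433 m³/s
A₂ = 7.01 × 0.96 = 6.730 m²
V₂ = Q/A₂ = 2.433/6.730 = 0.3615 m/s

0.362 m/s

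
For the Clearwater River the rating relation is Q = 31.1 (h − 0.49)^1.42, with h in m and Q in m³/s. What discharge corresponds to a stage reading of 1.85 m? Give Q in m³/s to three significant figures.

48.1 m³/s

Q = 31.1 × (1.85 − 0.49)^1.42 = 31.1 × 1.36^1.42 = 48.13 m³/s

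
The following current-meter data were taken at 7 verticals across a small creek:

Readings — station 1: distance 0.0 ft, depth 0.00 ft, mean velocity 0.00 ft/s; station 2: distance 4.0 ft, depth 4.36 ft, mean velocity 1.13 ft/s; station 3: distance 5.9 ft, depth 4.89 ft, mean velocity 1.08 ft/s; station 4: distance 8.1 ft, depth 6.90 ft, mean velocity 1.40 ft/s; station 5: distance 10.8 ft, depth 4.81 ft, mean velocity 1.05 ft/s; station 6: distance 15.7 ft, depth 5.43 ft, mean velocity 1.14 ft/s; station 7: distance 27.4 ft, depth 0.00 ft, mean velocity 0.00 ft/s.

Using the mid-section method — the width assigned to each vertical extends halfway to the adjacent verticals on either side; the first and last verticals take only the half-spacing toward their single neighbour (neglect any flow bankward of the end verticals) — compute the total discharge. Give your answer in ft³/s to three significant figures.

w_2 = (5.9 − 0.0)/2 = 2.95 ft; q_2 = 1.13 × 4.36 × 2.95 = 14.53 ft³/s
w_3 = (8.1 − 4.0)/2 = 2.05 ft; q_3 = 1.08 × 4.89 × 2.05 = 10.83 ft³/s
w_4 = (10.8 − 5.9)/2 = 2.45 ft; q_4 = 1.40 × 6.90 × 2.45 = 23.67 ft³/s
w_5 = (15.7 − 8.1)/2 = 3.8 ft; q_5 = 1.05 × 4.81 × 3.8 = 19.19 ft³/s
w_6 = (27.4 − 10.8)/2 = 8.3 ft; q_6 = 1.14 × 5.43 × 8.3 = 51.38 ft³/s
Stations 1, 7 contribute zero (depth or velocity is 0).
Q = Σ qᵢ = 119.6 ft³/s

120 ft³/s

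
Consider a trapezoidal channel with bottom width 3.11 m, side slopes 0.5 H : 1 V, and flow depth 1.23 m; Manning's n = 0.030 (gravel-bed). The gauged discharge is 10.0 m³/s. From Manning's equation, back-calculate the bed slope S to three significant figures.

A = (b + z·y)·y = (3.11 + 0.5×1.23)×1.23 = 4.582 m²
P = b + 2y√(1+z²) = 3.11 + 2×1.23×√(1+0.5²) = 5.860 m
R = A/P = 4.582/5.860 = 0.7818 m
S = (Q·n / (1·A·R^(2/3)))² = (10.0×0.030 / (1×4.582×0.8487))² = 0.005953

0.00595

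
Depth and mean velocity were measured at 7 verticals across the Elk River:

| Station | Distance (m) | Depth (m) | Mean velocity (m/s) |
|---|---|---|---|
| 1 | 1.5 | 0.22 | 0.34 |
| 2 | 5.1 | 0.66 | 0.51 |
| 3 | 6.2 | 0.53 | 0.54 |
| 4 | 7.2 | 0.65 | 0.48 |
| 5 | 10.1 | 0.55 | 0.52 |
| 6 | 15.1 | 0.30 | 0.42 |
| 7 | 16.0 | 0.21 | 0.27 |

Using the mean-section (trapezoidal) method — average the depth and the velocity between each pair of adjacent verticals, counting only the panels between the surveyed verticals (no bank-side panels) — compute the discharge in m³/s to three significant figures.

3.27 m³/s

Panel 1-2: Δb = 3.6 m, d̄ = (0.22+0.66)/2 = 0.44, v̄ = (0.34+0.51)/2 = 0.425 → q = 3.6×0.44×0.425 = 0.6732 m³/s
Panel 2-3: Δb = 1.1 m, d̄ = (0.66+0.53)/2 = 0.595, v̄ = (0.51+0.54)/2 = 0.525 → q = 1.1×0.595×0.525 = 0.3436 m³/s
Panel 3-4: Δb = 1 m, d̄ = (0.53+0.65)/2 = 0.59, v̄ = (0.54+0.48)/2 = 0.51 → q = 1×0.59×0.51 = 0.3009 m³/s
Panel 4-5: Δb = 2.9 m, d̄ = (0.65+0.55)/2 = 0.6, v̄ = (0.48+0.52)/2 = 0.5 → q = 2.9×0.6×0.5 = 0.8700 m³/s
Panel 5-6: Δb = 5 m, d̄ = (0.55+0.30)/2 = 0.425, v̄ = (0.52+0.42)/2 = 0.47 → q = 5×0.425×0.47 = 0.9988 m³/s
Panel 6-7: Δb = 0.9 m, d̄ = (0.30+0.21)/2 = 0.255, v̄ = (0.42+0.27)/2 = 0.345 → q = 0.9×0.255×0.345 = 0.07918 m³/s
Q = Σ q = 3.266 m³/s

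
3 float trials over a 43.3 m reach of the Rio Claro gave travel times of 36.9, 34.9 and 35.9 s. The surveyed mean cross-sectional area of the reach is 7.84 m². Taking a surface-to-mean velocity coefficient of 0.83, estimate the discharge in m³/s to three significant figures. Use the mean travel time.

t̄ = (36.9 + 34.9 + 35.9) / 3 = 35.9 s
v_surface = L / t̄ = 43.3 / 35.9 = 1.206 m/s
v_mean = 0.83 × 1.206 = 1.001 m/s
Q = A × v_mean = 7.84 × 1.001 = 7.849 m³/s

7.85 m³/s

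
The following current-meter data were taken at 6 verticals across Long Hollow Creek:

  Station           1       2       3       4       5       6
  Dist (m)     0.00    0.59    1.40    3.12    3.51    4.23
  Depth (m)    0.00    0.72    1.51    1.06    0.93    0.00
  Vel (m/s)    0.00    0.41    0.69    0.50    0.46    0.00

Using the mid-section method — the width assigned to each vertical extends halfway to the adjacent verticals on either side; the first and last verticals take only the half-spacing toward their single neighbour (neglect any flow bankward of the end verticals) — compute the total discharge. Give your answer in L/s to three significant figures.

w_2 = (1.40 − 0.00)/2 = 0.7 m; q_2 = 0.41 × 0.72 × 0.7 = 0.2066 m³/s
w_3 = (3.12 − 0.59)/2 = 1.265 m; q_3 = 0.69 × 1.51 × 1.265 = 1.318 m³/s
w_4 = (3.51 − 1.40)/2 = 1.055 m; q_4 = 0.50 × 1.06 × 1.055 = 0.5592 m³/s
w_5 = (4.23 − 3.12)/2 = 0.555 m; q_5 = 0.46 × 0.93 × 0.555 = 0.2374 m³/s
Stations 1, 6 contribute zero (depth or velocity is 0).
Q = Σ qᵢ = 2.321 m³/s
= 2.321 × 1000 = 2321 L/s

2320 L/s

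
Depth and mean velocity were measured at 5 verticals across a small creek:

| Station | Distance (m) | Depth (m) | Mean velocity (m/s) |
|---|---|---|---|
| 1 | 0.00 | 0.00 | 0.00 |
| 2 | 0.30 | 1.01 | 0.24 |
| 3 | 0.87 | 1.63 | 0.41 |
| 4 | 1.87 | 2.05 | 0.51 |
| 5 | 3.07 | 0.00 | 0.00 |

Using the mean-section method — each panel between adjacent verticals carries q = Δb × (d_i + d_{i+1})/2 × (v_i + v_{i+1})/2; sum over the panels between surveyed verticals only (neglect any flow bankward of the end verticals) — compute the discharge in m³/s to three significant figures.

1.42 m³/s

Panel 1-2: Δb = 0.3 m, d̄ = (0.00+1.01)/2 = 0.505, v̄ = (0.00+0.24)/2 = 0.12 → q = 0.3×0.505×0.12 = 0.01818 m³/s
Panel 2-3: Δb = 0.57 m, d̄ = (1.01+1.63)/2 = 1.32, v̄ = (0.24+0.41)/2 = 0.325 → q = 0.57×1.32×0.325 = 0.2445 m³/s
Panel 3-4: Δb = 1 m, d̄ = (1.63+2.05)/2 = 1.84, v̄ = (0.41+0.51)/2 = 0.46 → q = 1×1.84×0.46 = 0.8464 m³/s
Panel 4-5: Δb = 1.2 m, d̄ = (2.05+0.00)/2 = 1.025, v̄ = (0.51+0.00)/2 = 0.255 → q = 1.2×1.025×0.255 = 0.3137 m³/s
Q = Σ q = 1.423 m³/s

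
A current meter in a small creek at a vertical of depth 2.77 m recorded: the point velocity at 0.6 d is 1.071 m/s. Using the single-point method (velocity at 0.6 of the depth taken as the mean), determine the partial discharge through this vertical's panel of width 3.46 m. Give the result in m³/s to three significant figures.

v̄ = v₀.₆ = 1.071 m/s
q = v̄ × d × w = 1.071 × 2.77 × 3.46 = 10.26 m³/s

10.3 m³/s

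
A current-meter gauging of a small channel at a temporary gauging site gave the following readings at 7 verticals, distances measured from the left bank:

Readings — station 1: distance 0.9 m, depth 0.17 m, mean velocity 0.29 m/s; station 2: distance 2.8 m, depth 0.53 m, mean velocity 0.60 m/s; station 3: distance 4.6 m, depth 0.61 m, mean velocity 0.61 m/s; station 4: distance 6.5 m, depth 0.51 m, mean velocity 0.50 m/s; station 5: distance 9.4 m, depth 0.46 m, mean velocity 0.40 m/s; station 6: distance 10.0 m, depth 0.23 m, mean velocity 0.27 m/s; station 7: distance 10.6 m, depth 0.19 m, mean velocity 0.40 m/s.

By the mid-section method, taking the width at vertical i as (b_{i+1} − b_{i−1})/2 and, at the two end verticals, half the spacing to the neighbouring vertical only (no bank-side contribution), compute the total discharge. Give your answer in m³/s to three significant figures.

w_1 = (2.8 − 0.9)/2 = 0.95 m; q_1 = 0.29 × 0.17 × 0.95 = 0.04684 m³/s
w_2 = (4.6 − 0.9)/2 = 1.85 m; q_2 = 0.60 × 0.53 × 1.85 = 0.5883 m³/s
w_3 = (6.5 − 2.8)/2 = 1.85 m; q_3 = 0.61 × 0.61 × 1.85 = 0.6884 m³/s
w_4 = (9.4 − 4.6)/2 = 2.4 m; q_4 = 0.50 × 0.51 × 2.4 = 0.6120 m³/s
w_5 = (10.0 − 6.5)/2 = 1.75 m; q_5 = 0.40 × 0.46 × 1.75 = 0.3220 m³/s
w_6 = (10.6 − 9.4)/2 = 0.6 m; q_6 = 0.27 × 0.23 × 0.6 = 0.03726 m³/s
w_7 = (10.6 − 10.0)/2 = 0.3 m; q_7 = 0.40 × 0.19 × 0.3 = 0.02280 m³/s
Q = Σ qᵢ = 2.318 m³/s

2.32 m³/s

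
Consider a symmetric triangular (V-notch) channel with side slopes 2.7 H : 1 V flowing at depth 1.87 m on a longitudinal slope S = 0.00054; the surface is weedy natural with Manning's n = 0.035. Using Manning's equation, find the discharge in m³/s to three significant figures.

5.74 m³/s

A = z·y² = 2.7×1.87² = 9.442 m²
P = 2y√(1+z²) = 2×1.87×√(1+2.7²) = 10.77 m
R = A/P = 9.442/10.77 = 0.8768 m
Q = (1/n)·A·R^(2/3)·S^(1/2) = (1/0.035) × 9.442 × 0.8768^(2/3) × 0.00054^(1/2) = 5.743 m³/s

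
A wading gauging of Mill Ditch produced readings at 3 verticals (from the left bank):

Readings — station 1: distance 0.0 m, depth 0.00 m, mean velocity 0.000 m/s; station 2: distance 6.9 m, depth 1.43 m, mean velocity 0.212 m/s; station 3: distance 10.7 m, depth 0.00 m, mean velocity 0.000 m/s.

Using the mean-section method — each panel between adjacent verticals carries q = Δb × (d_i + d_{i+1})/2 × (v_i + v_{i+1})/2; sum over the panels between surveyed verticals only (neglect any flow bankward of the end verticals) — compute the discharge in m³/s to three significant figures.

Panel 1-2: Δb = 6.9 m, d̄ = (0.00+1.43)/2 = 0.715, v̄ = (0.000+0.212)/2 = 0.106 → q = 6.9×0.715×0.106 = 0.5230 m³/s
Panel 2-3: Δb = 3.8 m, d̄ = (1.43+0.00)/2 = 0.715, v̄ = (0.212+0.000)/2 = 0.106 → q = 3.8×0.715×0.106 = 0.2880 m³/s
Q = Σ q = 0.8110 m³/s

0.811 m³/s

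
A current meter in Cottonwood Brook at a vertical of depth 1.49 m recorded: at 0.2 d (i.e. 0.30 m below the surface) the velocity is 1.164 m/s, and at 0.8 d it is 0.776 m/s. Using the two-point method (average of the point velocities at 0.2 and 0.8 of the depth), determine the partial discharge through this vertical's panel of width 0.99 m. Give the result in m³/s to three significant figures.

1.43 m³/s

v̄ = (1.164 + 0.776) / 2 = 0.9700 m/s
q = v̄ × d × w = 0.9700 × 1.49 × 0.99 = 1.431 m³/s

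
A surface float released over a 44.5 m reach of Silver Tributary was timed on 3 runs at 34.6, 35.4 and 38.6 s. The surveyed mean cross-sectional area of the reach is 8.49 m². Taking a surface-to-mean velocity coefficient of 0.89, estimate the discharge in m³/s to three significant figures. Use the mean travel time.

9.29 m³/s

t̄ = (34.6 + 35.4 + 38.6) / 3 = 36.2 s
v_surface = L / t̄ = 44.5 / 36.2 = 1.229 m/s
v_mean = 0.89 × 1.229 = 1.094 m/s
Q = A × v_mean = 8.49 × 1.094 = 9.289 m³/s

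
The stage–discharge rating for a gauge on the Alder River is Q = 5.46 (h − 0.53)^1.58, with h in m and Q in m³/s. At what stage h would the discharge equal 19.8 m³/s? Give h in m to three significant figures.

2.79 m

h − h₀ = (Q/C)^(1/b) = (19.8/5.46)^(1/1.58) = 2.260 m
h = 0.53 + 2.260 = 2.790 m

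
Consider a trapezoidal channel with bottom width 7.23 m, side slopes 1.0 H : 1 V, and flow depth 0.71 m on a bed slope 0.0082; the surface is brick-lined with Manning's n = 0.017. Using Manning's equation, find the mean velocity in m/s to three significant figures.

A = (b + z·y)·y = (7.23 + 1.0×0.71)×0.71 = 5.637 m²
P = b + 2y√(1+z²) = 7.23 + 2×0.71×√(1+1.0²) = 9.238 m
R = A/P = 5.637/9.238 = 0.6102 m
Q = (1/n)·A·R^(2/3)·S^(1/2) = (1/0.017) × 5.637 × 0.6102^(2/3) × 0.0082^(1/2) = 21.60 m³/s
V = Q/A = 21.60/5.637 = 3.832 m/s

3.83 m/s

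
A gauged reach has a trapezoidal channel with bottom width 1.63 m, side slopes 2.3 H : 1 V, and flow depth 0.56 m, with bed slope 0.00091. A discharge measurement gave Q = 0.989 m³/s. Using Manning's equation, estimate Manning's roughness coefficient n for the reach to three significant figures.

0.0256

A = (b + z·y)·y = (1.63 + 2.3×0.56)×0.56 = 1.634 m²
P = b + 2y√(1+z²) = 1.63 + 2×0.56×√(1+2.3²) = 4.439 m
R = A/P = 1.634/4.439 = 0.3681 m
n = (1/Q)·A·R^(2/3)·S^(1/2) = (1/0.989) × 1.634 × 0.5136 × 0.03017 = 0.02560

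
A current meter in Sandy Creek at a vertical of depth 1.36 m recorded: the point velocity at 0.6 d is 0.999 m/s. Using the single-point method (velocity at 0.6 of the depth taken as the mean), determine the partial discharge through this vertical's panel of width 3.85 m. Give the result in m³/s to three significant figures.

5.23 m³/s

v̄ = v₀.₆ = 0.999 m/s
q = v̄ × d × w = 0.9990 × 1.36 × 3.85 = 5.231 m³/s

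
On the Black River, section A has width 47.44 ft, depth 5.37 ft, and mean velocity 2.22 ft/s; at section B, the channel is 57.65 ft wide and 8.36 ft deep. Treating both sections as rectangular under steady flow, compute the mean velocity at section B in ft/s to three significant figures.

1.17 ft/s

Q = A₁V₁ = (47.44×5.37) × 2.22 = 565.6 ft³/s
A₂ = 57.65 × 8.36 = 482.0 ft²
V₂ = Q/A₂ = 565.6/482.0 = 1.173 ft/s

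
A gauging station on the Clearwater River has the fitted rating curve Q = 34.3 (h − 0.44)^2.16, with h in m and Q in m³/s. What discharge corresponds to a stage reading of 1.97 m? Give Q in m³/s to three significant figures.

85.9 m³/s

Q = 34.3 × (1.97 − 0.44)^2.16 = 34.3 × 1.53^2.16 = 85.95 m³/s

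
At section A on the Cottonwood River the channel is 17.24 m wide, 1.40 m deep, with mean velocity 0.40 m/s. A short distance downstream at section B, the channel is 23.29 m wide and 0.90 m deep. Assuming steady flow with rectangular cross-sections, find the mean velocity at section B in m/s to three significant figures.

0.461 m/s

Q = A₁V₁ = (17.24×1.40) × 0.40 = 9.654 m³/s
A₂ = 23.29 × 0.90 = 20.96 m²
V₂ = Q/A₂ = 9.654/20.96 = 0.4606 m/s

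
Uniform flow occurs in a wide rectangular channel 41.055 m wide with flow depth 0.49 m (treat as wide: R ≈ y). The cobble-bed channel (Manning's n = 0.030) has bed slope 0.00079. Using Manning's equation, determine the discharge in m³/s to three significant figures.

A = b·y = 41.055 × 0.49 = 20.12 m²
Wide channel: R ≈ y = 0.49 m
Q = (1/n)·A·R^(2/3)·S^(1/2) = (1/0.030) × 20.12 × 0.4900^(2/3) × 0.00079^(1/2) = 11.71 m³/s

11.7 m³/s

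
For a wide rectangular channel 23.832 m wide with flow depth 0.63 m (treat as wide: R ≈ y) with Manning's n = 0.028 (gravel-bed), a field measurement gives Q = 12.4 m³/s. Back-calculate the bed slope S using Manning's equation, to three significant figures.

A = b·y = 23.832 × 0.63 = 15.01 m²
Wide channel: R ≈ y = 0.63 m
S = (Q·n / (1·A·R^(2/3)))² = (12.4×0.028 / (1×15.01×0.7349))² = 0.0009902

0.000990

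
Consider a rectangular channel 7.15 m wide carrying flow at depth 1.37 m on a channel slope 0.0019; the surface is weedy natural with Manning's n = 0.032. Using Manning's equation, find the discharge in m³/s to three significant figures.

A = b·y = 7.15 × 1.37 = 9.796 m²
P = b + 2y = 7.15 + 2×1.37 = 9.890 m
R = A/P = 9.796/9.890 = 0.9904 m
Q = (1/n)·A·R^(2/3)·S^(1/2) = (1/0.032) × 9.796 × 0.9904^(2/3) × 0.0019^(1/2) = 13.26 m³/s

13.3 m³/s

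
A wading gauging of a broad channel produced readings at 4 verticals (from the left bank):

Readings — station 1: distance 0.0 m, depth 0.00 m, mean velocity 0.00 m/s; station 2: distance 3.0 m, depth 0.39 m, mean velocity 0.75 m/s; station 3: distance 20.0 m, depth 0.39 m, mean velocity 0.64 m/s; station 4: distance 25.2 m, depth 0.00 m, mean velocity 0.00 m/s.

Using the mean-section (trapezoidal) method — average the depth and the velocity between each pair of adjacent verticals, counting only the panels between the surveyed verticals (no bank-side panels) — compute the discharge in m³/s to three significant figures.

Panel 1-2: Δb = 3 m, d̄ = (0.00+0.39)/2 = 0.195, v̄ = (0.00+0.75)/2 = 0.375 → q = 3×0.195×0.375 = 0.2194 m³/s
Panel 2-3: Δb = 17 m, d̄ = (0.39+0.39)/2 = 0.39, v̄ = (0.75+0.64)/2 = 0.695 → q = 17×0.39×0.695 = 4.608 m³/s
Panel 3-4: Δb = 5.2 m, d̄ = (0.39+0.00)/2 = 0.195, v̄ = (0.64+0.00)/2 = 0.32 → q = 5.2×0.195×0.32 = 0.3245 m³/s
Q = Σ q = 5.152 m³/s

5.15 m³/s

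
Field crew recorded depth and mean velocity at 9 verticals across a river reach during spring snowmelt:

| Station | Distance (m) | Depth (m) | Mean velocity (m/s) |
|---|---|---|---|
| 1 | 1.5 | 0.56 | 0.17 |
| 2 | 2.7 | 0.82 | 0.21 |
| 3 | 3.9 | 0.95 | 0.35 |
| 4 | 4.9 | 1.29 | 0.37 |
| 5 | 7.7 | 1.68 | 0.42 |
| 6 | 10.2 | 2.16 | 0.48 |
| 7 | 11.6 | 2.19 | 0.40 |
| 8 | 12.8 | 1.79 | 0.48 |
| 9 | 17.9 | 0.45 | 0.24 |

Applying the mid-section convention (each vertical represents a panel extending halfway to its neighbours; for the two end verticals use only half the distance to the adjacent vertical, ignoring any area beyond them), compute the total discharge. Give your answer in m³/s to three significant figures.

9.55 m³/s

w_1 = (2.7 − 1.5)/2 = 0.6 m; q_1 = 0.17 × 0.56 × 0.6 = 0.05712 m³/s
w_2 = (3.9 − 1.5)/2 = 1.2 m; q_2 = 0.21 × 0.82 × 1.2 = 0.2066 m³/s
w_3 = (4.9 − 2.7)/2 = 1.1 m; q_3 = 0.35 × 0.95 × 1.1 = 0.3658 m³/s
w_4 = (7.7 − 3.9)/2 = 1.9 m; q_4 = 0.37 × 1.29 × 1.9 = 0.9069 m³/s
w_5 = (10.2 − 4.9)/2 = 2.65 m; q_5 = 0.42 × 1.68 × 2.65 = 1.870 m³/s
w_6 = (11.6 − 7.7)/2 = 1.95 m; q_6 = 0.48 × 2.16 × 1.95 = 2.022 m³/s
w_7 = (12.8 − 10.2)/2 = 1.3 m; q_7 = 0.40 × 2.19 × 1.3 = 1.139 m³/s
w_8 = (17.9 − 11.6)/2 = 3.15 m; q_8 = 0.48 × 1.79 × 3.15 = 2.706 m³/s
w_9 = (17.9 − 12.8)/2 = 2.55 m; q_9 = 0.24 × 0.45 × 2.55 = 0.2754 m³/s
Q = Σ qᵢ = 9.549 m³/s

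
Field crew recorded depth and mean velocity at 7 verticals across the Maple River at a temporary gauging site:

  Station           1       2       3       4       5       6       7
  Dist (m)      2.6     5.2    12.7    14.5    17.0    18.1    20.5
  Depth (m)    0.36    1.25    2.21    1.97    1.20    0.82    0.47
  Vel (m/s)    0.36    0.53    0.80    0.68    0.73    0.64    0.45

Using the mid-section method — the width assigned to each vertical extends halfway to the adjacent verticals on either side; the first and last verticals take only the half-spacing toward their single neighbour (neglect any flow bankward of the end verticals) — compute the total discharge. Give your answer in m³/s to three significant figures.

w_1 = (5.2 − 2.6)/2 = 1.3 m; q_1 = 0.36 × 0.36 × 1.3 = 0.1685 m³/s
w_2 = (12.7 − 2.6)/2 = 5.05 m; q_2 = 0.53 × 1.25 × 5.05 = 3.346 m³/s
w_3 = (14.5 − 5.2)/2 = 4.65 m; q_3 = 0.80 × 2.21 × 4.65 = 8.221 m³/s
w_4 = (17.0 − 12.7)/2 = 2.15 m; q_4 = 0.68 × 1.97 × 2.15 = 2.880 m³/s
w_5 = (18.1 − 14.5)/2 = 1.8 m; q_5 = 0.73 × 1.20 × 1.8 = 1.577 m³/s
w_6 = (20.5 − 17.0)/2 = 1.75 m; q_6 = 0.64 × 0.82 × 1.75 = 0.9184 m³/s
w_7 = (20.5 − 18.1)/2 = 1.2 m; q_7 = 0.45 × 0.47 × 1.2 = 0.2538 m³/s
Q = Σ qᵢ = 17.36 m³/s

17.4 m³/s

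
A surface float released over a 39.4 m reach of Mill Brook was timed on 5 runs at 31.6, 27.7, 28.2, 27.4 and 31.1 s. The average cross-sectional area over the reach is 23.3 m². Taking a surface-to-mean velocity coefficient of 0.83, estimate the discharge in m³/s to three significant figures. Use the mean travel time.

t̄ = (31.6 + 27.7 + 28.2 + 27.4 + 31.1) / 5 = 29.2 s
v_surface = L / t̄ = 39.4 / 29.2 = 1.349 m/s
v_mean = 0.83 × 1.349 = 1.120 m/s
Q = A × v_mean = 23.3 × 1.120 = 26.09 m³/s

26.1 m³/s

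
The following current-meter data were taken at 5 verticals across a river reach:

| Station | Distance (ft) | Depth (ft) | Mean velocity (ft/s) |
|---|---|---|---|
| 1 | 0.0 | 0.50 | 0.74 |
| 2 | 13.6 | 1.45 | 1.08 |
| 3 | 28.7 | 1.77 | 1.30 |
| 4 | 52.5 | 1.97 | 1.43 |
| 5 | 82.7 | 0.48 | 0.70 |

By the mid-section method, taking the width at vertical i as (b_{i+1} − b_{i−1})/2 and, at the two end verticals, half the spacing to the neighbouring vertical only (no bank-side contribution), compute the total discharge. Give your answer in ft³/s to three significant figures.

w_1 = (13.6 − 0.0)/2 = 6.8 ft; q_1 = 0.74 × 0.50 × 6.8 = 2.516 ft³/s
w_2 = (28.7 − 0.0)/2 = 14.35 ft; q_2 = 1.08 × 1.45 × 14.35 = 22.47 ft³/s
w_3 = (52.5 − 13.6)/2 = 19.45 ft; q_3 = 1.30 × 1.77 × 19.45 = 44.75 ft³/s
w_4 = (82.7 − 28.7)/2 = 27 ft; q_4 = 1.43 × 1.97 × 27 = 76.06 ft³/s
w_5 = (82.7 − 52.5)/2 = 15.1 ft; q_5 = 0.70 × 0.48 × 15.1 = 5.074 ft³/s
Q = Σ qᵢ = 150.9 ft³/s

151 ft³/s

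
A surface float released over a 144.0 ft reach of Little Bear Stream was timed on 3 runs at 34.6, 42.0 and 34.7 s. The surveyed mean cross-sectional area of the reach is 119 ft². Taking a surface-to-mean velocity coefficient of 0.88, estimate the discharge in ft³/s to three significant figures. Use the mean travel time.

t̄ = (34.6 + 42.0 + 34.7) / 3 = 37.1 s
v_surface = L / t̄ = 144.0 / 37.1 = 3.881 ft/s
v_mean = 0.88 × 3.881 = 3.416 ft/s
Q = A × v_mean = 119 × 3.416 = 406.5 ft³/s

406 ft³/s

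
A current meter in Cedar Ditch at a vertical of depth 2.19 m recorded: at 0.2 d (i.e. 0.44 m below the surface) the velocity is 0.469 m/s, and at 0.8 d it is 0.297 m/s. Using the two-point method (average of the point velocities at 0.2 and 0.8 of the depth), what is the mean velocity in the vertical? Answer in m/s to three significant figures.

0.383 m/s

v̄ = (0.469 + 0.297) / 2 = 0.3830 m/s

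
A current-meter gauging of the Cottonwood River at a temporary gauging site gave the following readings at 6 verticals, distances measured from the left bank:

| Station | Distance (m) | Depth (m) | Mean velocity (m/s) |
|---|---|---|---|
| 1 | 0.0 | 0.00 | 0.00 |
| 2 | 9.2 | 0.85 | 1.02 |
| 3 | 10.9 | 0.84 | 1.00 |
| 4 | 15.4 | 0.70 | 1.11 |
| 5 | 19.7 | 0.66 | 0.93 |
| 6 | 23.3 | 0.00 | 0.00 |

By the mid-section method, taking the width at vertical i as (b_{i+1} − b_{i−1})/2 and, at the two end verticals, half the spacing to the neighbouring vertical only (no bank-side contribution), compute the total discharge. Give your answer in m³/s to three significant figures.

13.2 m³/s

w_2 = (10.9 − 0.0)/2 = 5.45 m; q_2 = 1.02 × 0.85 × 5.45 = 4.725 m³/s
w_3 = (15.4 − 9.2)/2 = 3.1 m; q_3 = 1.00 × 0.84 × 3.1 = 2.604 m³/s
w_4 = (19.7 − 10.9)/2 = 4.4 m; q_4 = 1.11 × 0.70 × 4.4 = 3.419 m³/s
w_5 = (23.3 − 15.4)/2 = 3.95 m; q_5 = 0.93 × 0.66 × 3.95 = 2.425 m³/s
Stations 1, 6 contribute zero (depth or velocity is 0).
Q = Σ qᵢ = 13.17 m³/s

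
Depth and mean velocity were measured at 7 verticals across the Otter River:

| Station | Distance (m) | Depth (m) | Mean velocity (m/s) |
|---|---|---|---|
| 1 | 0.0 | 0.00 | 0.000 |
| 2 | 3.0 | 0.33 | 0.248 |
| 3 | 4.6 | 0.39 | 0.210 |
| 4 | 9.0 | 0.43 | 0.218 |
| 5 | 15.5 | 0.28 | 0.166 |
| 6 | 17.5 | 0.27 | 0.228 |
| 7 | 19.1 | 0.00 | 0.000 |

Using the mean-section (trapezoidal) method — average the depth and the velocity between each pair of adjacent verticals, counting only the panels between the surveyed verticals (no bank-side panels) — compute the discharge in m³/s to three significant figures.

Panel 1-2: Δb = 3 m, d̄ = (0.00+0.33)/2 = 0.165, v̄ = (0.000+0.248)/2 = 0.124 → q = 3×0.165×0.124 = 0.06138 m³/s
Panel 2-3: Δb = 1.6 m, d̄ = (0.33+0.39)/2 = 0.36, v̄ = (0.248+0.210)/2 = 0.229 → q = 1.6×0.36×0.229 = 0.1319 m³/s
Panel 3-4: Δb = 4.4 m, d̄ = (0.39+0.43)/2 = 0.41, v̄ = (0.210+0.218)/2 = 0.214 → q = 4.4×0.41×0.214 = 0.3861 m³/s
Panel 4-5: Δb = 6.5 m, d̄ = (0.43+0.28)/2 = 0.355, v̄ = (0.218+0.166)/2 = 0.192 → q = 6.5×0.355×0.192 = 0.4430 m³/s
Panel 5-6: Δb = 2 m, d̄ = (0.28+0.27)/2 = 0.275, v̄ = (0.166+0.228)/2 = 0.197 → q = 2×0.275×0.197 = 0.1084 m³/s
Panel 6-7: Δb = 1.6 m, d̄ = (0.27+0.00)/2 = 0.135, v̄ = (0.228+0.000)/2 = 0.114 → q = 1.6×0.135×0.114 = 0.02462 m³/s
Q = Σ q = 1.155 m³/s

1.16 m³/s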